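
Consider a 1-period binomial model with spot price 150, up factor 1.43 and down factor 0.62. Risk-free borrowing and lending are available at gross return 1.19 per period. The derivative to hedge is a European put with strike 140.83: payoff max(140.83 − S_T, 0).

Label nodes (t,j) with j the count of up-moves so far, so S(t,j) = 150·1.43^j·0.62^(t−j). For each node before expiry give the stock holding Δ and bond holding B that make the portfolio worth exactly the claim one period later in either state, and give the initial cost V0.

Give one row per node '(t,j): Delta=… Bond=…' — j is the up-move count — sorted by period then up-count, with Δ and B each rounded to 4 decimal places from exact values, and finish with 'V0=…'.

The replicating-portfolio and risk-neutral prices coincide; use p* = (1.19−0.62)/(1.43−0.62) = 0.7037 for the latter.
At expiry t=1: V(1,0)=47.8300, V(1,1)=0.0000
(0,0): S=150.0000. Δ = (V_up−V_dn)/(S_up−S_dn) = (0.0000−47.8300)/(214.5000−93.0000) = -0.3937. V = [p*·0.0000 + (1−p*)·47.8300]/1.19 = 11.9091. B = V − Δ·S = 70.9585.
The time-0 hedge costs 11.9091, which is the no-arbitrage price.

(0,0): Delta=-0.3937 Bond=70.9585
V0=11.9091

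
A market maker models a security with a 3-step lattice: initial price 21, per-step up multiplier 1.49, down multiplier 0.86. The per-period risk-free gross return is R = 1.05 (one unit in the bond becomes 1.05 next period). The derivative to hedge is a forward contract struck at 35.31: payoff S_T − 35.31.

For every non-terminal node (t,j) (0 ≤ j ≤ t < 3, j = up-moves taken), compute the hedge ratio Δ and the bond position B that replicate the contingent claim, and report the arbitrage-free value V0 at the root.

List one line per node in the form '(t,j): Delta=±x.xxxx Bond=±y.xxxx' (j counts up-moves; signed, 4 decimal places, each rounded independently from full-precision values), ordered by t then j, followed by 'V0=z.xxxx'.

(0,0): Delta=1.0000 Bond=-30.5021
(1,0): Delta=1.0000 Bond=-32.0272
(1,1): Delta=1.0000 Bond=-32.0272
(2,0): Delta=1.0000 Bond=-33.6286
(2,1): Delta=1.0000 Bond=-33.6286
(2,2): Delta=1.0000 Bond=-33.6286
V0=-9.5021

The replicating-portfolio and risk-neutral prices coincide; use p* = (1.05−0.86)/(1.49−0.86) = 0.3016 for the latter.
Terminal payoffs: V(3,0)=-21.9528, V(3,1)=-12.1679, V(3,2)=4.7850, V(3,3)=34.1569
Node (2,0) S=15.5316: V=(p*·-12.1679+(1−p*)·-21.9528)/1.05=-18.0970; Δ=(-12.1679−-21.9528)/(23.1421−13.3572)=1.0000; B=V−Δ·S=-33.6286
Node (2,1) S=26.9094: V=(p*·4.7850+(1−p*)·-12.1679)/1.05=-6.7192; Δ=(4.7850−-12.1679)/(40.0950−23.1421)=1.0000; B=V−Δ·S=-33.6286
Node (2,2) S=46.6221: V=(p*·34.1569+(1−p*)·4.7850)/1.05=12.9935; Δ=(34.1569−4.7850)/(69.4669−40.0950)=1.0000; B=V−Δ·S=-33.6286
Node (1,0) S=18.0600: V=(p*·-6.7192+(1−p*)·-18.0970)/1.05=-13.9672; Δ=(-6.7192−-18.0970)/(26.9094−15.5316)=1.0000; B=V−Δ·S=-32.0272
Node (1,1) S=31.2900: V=(p*·12.9935+(1−p*)·-6.7192)/1.05=-0.7372; Δ=(12.9935−-6.7192)/(46.6221−26.9094)=1.0000; B=V−Δ·S=-32.0272
Node (0,0) S=21.0000: V=(p*·-0.7372+(1−p*)·-13.9672)/1.05=-9.5021; Δ=(-0.7372−-13.9672)/(31.2900−18.0600)=1.0000; B=V−Δ·S=-30.5021
Each (Δ,B) replicates both successor values, so the strategy is self-financing and V0 is arbitrage-free.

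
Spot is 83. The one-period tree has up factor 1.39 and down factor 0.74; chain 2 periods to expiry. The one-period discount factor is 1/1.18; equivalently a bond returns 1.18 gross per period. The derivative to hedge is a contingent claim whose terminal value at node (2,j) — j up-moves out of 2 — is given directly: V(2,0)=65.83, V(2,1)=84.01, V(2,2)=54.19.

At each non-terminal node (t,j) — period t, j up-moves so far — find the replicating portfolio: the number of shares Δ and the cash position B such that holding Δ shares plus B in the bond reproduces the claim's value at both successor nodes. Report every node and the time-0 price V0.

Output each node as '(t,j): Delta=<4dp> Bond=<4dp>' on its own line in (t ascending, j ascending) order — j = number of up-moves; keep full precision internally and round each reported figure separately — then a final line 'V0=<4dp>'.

(0,0): Delta=-0.2248 Bond=67.8185
(1,0): Delta=0.4554 Bond=38.2481
(1,1): Delta=-0.3977 Bond=99.9652
V0=49.1584

Under the risk-neutral measure, an up-move has probability p* = (R−d)/(u−d) = 0.6769 and values discount at R = 1.18.
Terminal values V(2,·): V(2,0)=65.8300, V(2,1)=84.0100, V(2,2)=54.1900
Node (1,0) S=61.4200: V=(p*·84.0100+(1−p*)·65.8300)/1.18=66.2173; Δ=(84.0100−65.8300)/(85.3738−45.4508)=0.4554; B=V−Δ·S=38.2481
Node (1,1) S=115.3700: V=(p*·54.1900+(1−p*)·84.0100)/1.18=54.0883; Δ=(54.1900−84.0100)/(160.3643−85.3738)=-0.3977; B=V−Δ·S=99.9652
Node (0,0) S=83.0000: V=(p*·54.0883+(1−p*)·66.2173)/1.18=49.1584; Δ=(54.0883−66.2173)/(115.3700−61.4200)=-0.2248; B=V−Δ·S=67.8185
Each (Δ,B) replicates both successor values, so the strategy is self-financing and V0 is arbitrage-free.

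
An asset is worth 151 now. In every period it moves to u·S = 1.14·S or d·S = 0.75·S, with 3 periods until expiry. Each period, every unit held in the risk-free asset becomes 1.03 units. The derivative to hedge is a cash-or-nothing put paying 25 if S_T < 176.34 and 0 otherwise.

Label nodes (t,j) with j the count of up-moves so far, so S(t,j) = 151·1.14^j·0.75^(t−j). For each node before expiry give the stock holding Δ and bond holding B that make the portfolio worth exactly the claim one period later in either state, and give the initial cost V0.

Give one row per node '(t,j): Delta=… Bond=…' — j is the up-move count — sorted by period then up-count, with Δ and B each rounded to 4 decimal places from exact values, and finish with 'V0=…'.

(0,0): Delta=-0.2063 Bond=45.5569
(1,0): Delta=0.0000 Bond=23.5649
(1,1): Delta=-0.2596 Bond=56.1003
(2,0): Delta=0.0000 Bond=24.2718
(2,1): Delta=0.0000 Bond=24.2718
(2,2): Delta=-0.3267 Bond=70.9485
V0=14.4119

Since d<R<u, set p* = (R−d)/(u−d) = 0.7179; price each node as the discounted p*-expectation of its children.
At expiry t=3: V(3,0)=25.0000, V(3,1)=25.0000, V(3,2)=25.0000, V(3,3)=0.0000
Node (2,0) S=84.9375: V=(p*·25.0000+(1−p*)·25.0000)/1.03=24.2718; Δ=(25.0000−25.0000)/(96.8287−63.7031)=0.0000; B=V−Δ·S=24.2718
Node (2,1) S=129.1050: V=(p*·25.0000+(1−p*)·25.0000)/1.03=24.2718; Δ=(25.0000−25.0000)/(147.1797−96.8287)=0.0000; B=V−Δ·S=24.2718
Node (2,2) S=196.2396: V=(p*·0.0000+(1−p*)·25.0000)/1.03=6.8459; Δ=(0.0000−25.0000)/(223.7131−147.1797)=-0.3267; B=V−Δ·S=70.9485
Node (1,0) S=113.2500: V=(p*·24.2718+(1−p*)·24.2718)/1.03=23.5649; Δ=(24.2718−24.2718)/(129.1050−84.9375)=0.0000; B=V−Δ·S=23.5649
Node (1,1) S=172.1400: V=(p*·6.8459+(1−p*)·24.2718)/1.03=11.4184; Δ=(6.8459−24.2718)/(196.2396−129.1050)=-0.2596; B=V−Δ·S=56.1003
Node (0,0) S=151.0000: V=(p*·11.4184+(1−p*)·23.5649)/1.03=14.4119; Δ=(11.4184−23.5649)/(172.1400−113.2500)=-0.2063; B=V−Δ·S=45.5569
Check: Δ(0,0)·S0 + B(0,0) = 14.4119 = V0.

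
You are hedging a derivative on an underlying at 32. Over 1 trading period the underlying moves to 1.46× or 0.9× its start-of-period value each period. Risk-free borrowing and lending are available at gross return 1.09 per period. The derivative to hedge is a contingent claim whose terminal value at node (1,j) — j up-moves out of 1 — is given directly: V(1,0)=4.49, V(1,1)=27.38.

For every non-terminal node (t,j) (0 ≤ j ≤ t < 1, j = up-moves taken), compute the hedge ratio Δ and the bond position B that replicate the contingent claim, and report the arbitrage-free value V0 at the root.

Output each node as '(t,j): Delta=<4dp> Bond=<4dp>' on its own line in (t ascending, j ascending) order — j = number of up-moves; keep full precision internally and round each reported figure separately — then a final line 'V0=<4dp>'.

Under the risk-neutral measure, an up-move has probability p* = (R−d)/(u−d) = 0.3393 and values discount at R = 1.09.
Payoff layer (t=1): V(1,0)=4.4900, V(1,1)=27.3800
Node (0,0) S=32.0000: V=(p*·27.3800+(1−p*)·4.4900)/1.09=11.2443; Δ=(27.3800−4.4900)/(46.7200−28.8000)=1.2773; B=V−Δ·S=-29.6307
Check: Δ(0,0)·S0 + B(0,0) = 11.2443 = V0.

(0,0): Delta=1.2773 Bond=-29.6307
V0=11.2443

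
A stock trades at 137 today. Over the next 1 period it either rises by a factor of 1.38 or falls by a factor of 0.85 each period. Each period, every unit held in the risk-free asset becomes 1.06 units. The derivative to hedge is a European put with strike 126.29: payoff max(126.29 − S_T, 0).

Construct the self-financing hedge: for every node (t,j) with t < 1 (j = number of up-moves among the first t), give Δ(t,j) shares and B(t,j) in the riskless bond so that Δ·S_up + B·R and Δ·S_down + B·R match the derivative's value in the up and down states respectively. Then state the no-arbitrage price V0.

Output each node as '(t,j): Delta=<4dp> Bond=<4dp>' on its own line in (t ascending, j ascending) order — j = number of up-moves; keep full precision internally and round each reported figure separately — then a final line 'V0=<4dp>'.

Risk-neutral probability p* = (R−d)/(u−d) = (1.06−0.85)/(1.38−0.85) = 0.3962.
Terminal values V(1,·): V(1,0)=9.8400, V(1,1)=0.0000
Node (0,0) S=137.0000: V=(p*·0.0000+(1−p*)·9.8400)/1.06=5.6048; Δ=(0.0000−9.8400)/(189.0600−116.4500)=-0.1355; B=V−Δ·S=24.1709
Self-financing check: at every node Δ·S+B equals the discounted successor values.

(0,0): Delta=-0.1355 Bond=24.1709
V0=5.6048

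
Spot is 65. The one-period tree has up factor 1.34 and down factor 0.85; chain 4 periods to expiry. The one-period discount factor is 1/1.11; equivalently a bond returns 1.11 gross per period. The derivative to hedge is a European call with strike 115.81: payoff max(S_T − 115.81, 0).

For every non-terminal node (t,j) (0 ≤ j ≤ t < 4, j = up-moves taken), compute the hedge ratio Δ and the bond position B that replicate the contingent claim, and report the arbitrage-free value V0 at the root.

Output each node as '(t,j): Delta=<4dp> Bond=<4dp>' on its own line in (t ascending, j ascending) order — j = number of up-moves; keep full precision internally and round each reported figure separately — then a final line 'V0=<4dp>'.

(0,0): Delta=0.4187 Bond=-19.1562
(1,0): Delta=0.1446 Bond=-6.1164
(1,1): Delta=0.5726 Bond=-34.6627
(2,0): Delta=0.0000 Bond=0.0000
(2,1): Delta=0.2257 Bond=-12.7950
(2,2): Delta=0.7672 Bond=-61.1931
(3,0): Delta=0.0000 Bond=0.0000
(3,1): Delta=0.0000 Bond=0.0000
(3,2): Delta=0.3523 Bond=-26.7662
(3,3): Delta=1.0000 Bond=-104.3333
V0=8.0606

No-arbitrage ⇒ martingale measure with p* = (R−d)/(u−d) = 0.5306.
Terminal payoffs: V(4,0)=0.0000, V(4,1)=0.0000, V(4,2)=0.0000, V(4,3)=17.1272, V(4,4)=93.7617
  t=3,j=0: stock 39.9181 → up 53.4903 (V=0.0000), down 33.9304 (V=0.0000). Price 0.0000; hedge Δ=0.0000, bond B=0.0000.
  t=3,j=1: stock 62.9297 → up 84.3259 (V=0.0000), down 53.4903 (V=0.0000). Price 0.0000; hedge Δ=0.0000, bond B=0.0000.
  t=3,j=2: stock 99.2069 → up 132.9372 (V=17.1272), down 84.3259 (V=0.0000). Price 8.1873; hedge Δ=0.3523, bond B=-26.7662.
  t=3,j=3: stock 156.3968 → up 209.5717 (V=93.7617), down 132.9372 (V=17.1272). Price 52.0634; hedge Δ=1.0000, bond B=-104.3333.
  t=2,j=0: stock 46.9625 → up 62.9297 (V=0.0000), down 39.9181 (V=0.0000). Price 0.0000; hedge Δ=0.0000, bond B=0.0000.
  t=2,j=1: stock 74.0350 → up 99.2069 (V=8.1873), down 62.9298 (V=0.0000). Price 3.9138; hedge Δ=0.2257, bond B=-12.7950.
  t=2,j=2: stock 116.7140 → up 156.3968 (V=52.0634), down 99.2069 (V=8.1873). Price 28.3500; hedge Δ=0.7672, bond B=-61.1931.
  t=1,j=0: stock 55.2500 → up 74.0350 (V=3.9138), down 46.9625 (V=0.0000). Price 1.8709; hedge Δ=0.1446, bond B=-6.1164.
  t=1,j=1: stock 87.1000 → up 116.7140 (V=28.3500), down 74.0350 (V=3.9138). Price 15.2072; hedge Δ=0.5726, bond B=-34.6627.
  t=0,j=0: stock 65.0000 → up 87.1000 (V=15.2072), down 55.2500 (V=1.8709). Price 8.0606; hedge Δ=0.4187, bond B=-19.1562.
Self-financing check: at every node Δ·S+B equals the discounted successor values.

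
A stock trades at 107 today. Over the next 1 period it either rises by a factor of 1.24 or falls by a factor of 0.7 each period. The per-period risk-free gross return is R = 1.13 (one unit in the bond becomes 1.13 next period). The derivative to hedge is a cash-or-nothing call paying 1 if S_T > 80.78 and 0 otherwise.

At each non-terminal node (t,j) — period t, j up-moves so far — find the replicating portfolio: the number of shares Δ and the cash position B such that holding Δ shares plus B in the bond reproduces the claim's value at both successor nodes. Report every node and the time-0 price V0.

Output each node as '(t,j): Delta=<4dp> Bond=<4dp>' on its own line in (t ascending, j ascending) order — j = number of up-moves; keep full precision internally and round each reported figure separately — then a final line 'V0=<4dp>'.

Under the risk-neutral measure, an up-move has probability p* = (R−d)/(u−d) = 0.7963 and values discount at R = 1.13.
At expiry t=1: V(1,0)=0.0000, V(1,1)=1.0000
Node (0,0) S=107.0000: V=(p*·1.0000+(1−p*)·0.0000)/1.13=0.7047; Δ=(1.0000−0.0000)/(132.6800−74.9000)=0.0173; B=V−Δ·S=-1.1472
Check: Δ(0,0)·S0 + B(0,0) = 0.7047 = V0.

(0,0): Delta=0.0173 Bond=-1.1472
V0=0.7047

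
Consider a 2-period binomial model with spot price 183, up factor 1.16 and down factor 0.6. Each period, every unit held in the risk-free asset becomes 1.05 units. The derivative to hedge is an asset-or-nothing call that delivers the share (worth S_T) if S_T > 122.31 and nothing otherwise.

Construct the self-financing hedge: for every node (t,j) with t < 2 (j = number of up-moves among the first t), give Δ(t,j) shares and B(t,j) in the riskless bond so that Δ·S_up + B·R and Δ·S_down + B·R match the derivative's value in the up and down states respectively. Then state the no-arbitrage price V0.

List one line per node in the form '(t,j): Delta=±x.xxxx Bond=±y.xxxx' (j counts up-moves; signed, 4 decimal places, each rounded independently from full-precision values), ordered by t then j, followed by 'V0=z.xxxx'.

No-arbitrage ⇒ martingale measure with p* = (R−d)/(u−d) = 0.8036.
Payoff layer (t=2): V(2,0)=0.0000, V(2,1)=127.3680, V(2,2)=246.2448
  t=1,j=0: stock 109.8000 → up 127.3680 (V=127.3680), down 65.8800 (V=0.0000). Price 97.4755; hedge Δ=2.0714, bond B=-129.9673.
  t=1,j=1: stock 212.2800 → up 246.2448 (V=246.2448), down 127.3680 (V=127.3680). Price 212.2800; hedge Δ=1.0000, bond B=0.0000.
  t=0,j=0: stock 183.0000 → up 212.2800 (V=212.2800), down 109.8000 (V=97.4755). Price 180.6944; hedge Δ=1.1203, bond B=-24.3136.
Root portfolio cost Δ·183+B reproduces V0=180.6944.

(0,0): Delta=1.1203 Bond=-24.3136
(1,0): Delta=2.0714 Bond=-129.9673
(1,1): Delta=1.0000 Bond=0.0000
V0=180.6944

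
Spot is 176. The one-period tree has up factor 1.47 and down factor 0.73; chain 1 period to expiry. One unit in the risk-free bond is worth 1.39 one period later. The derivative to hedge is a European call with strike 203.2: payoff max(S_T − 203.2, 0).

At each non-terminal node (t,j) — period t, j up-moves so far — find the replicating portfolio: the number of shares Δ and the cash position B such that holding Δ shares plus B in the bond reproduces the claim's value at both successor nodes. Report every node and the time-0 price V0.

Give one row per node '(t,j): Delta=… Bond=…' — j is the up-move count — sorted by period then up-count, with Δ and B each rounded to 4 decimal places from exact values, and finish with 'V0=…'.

(0,0): Delta=0.4263 Bond=-39.4027
V0=35.6243

Risk-neutral probability p* = (R−d)/(u−d) = (1.39−0.73)/(1.47−0.73) = 0.8919.
Terminal values V(1,·): V(1,0)=0.0000, V(1,1)=55.5200
(0,0): S=176.0000. Δ = (V_up−V_dn)/(S_up−S_dn) = (55.5200−0.0000)/(258.7200−128.4800) = 0.4263. V = [p*·55.5200 + (1−p*)·0.0000]/1.39 = 35.6243. B = V − Δ·S = -39.4027.
Check: Δ(0,0)·S0 + B(0,0) = 35.6243 = V0.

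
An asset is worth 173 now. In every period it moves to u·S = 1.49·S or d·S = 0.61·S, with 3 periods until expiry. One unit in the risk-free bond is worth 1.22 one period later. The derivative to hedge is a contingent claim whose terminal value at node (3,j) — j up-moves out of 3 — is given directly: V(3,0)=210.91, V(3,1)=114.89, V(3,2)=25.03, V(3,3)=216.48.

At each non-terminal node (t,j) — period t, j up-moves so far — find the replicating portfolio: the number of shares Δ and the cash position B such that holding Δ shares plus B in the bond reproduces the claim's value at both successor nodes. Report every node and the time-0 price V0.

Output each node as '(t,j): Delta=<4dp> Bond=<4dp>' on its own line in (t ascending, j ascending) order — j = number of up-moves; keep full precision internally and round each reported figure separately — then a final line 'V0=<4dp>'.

No-arbitrage ⇒ martingale measure with p* = (R−d)/(u−d) = 0.6932.
At expiry t=3: V(3,0)=210.9100, V(3,1)=114.8900, V(3,2)=25.0300, V(3,3)=216.4800
(2,0): S=64.3733. Δ = (V_up−V_dn)/(S_up−S_dn) = (114.8900−210.9100)/(95.9162−39.2677) = -1.6950. V = [p*·114.8900 + (1−p*)·210.9100]/1.22 = 118.3202. B = V − Δ·S = 227.4339.
(2,1): S=157.2397. Δ = (V_up−V_dn)/(S_up−S_dn) = (25.0300−114.8900)/(234.2872−95.9162) = -0.6494. V = [p*·25.0300 + (1−p*)·114.8900]/1.22 = 43.1153. B = V − Δ·S = 145.2289.
(2,2): S=384.0773. Δ = (V_up−V_dn)/(S_up−S_dn) = (216.4800−25.0300)/(572.2752−234.2872) = 0.5664. V = [p*·216.4800 + (1−p*)·25.0300]/1.22 = 129.2948. B = V − Δ·S = -88.2620.
(1,0): S=105.5300. Δ = (V_up−V_dn)/(S_up−S_dn) = (43.1153−118.3202)/(157.2397−64.3733) = -0.8098. V = [p*·43.1153 + (1−p*)·118.3202]/1.22 = 54.2537. B = V − Δ·S = 139.7139.
(1,1): S=257.7700. Δ = (V_up−V_dn)/(S_up−S_dn) = (129.2948−43.1153)/(384.0773−157.2397) = 0.3799. V = [p*·129.2948 + (1−p*)·43.1153]/1.22 = 84.3060. B = V − Δ·S = -13.6252.
(0,0): S=173.0000. Δ = (V_up−V_dn)/(S_up−S_dn) = (84.3060−54.2537)/(257.7700−105.5300) = 0.1974. V = [p*·84.3060 + (1−p*)·54.2537]/1.22 = 61.5454. B = V − Δ·S = 27.3951.
The time-0 hedge costs 61.5454, which is the no-arbitrage price.

(0,0): Delta=0.1974 Bond=27.3951
(1,0): Delta=-0.8098 Bond=139.7139
(1,1): Delta=0.3799 Bond=-13.6252
(2,0): Delta=-1.6950 Bond=227.4339
(2,1): Delta=-0.6494 Bond=145.2289
(2,2): Delta=0.5664 Bond=-88.2620
V0=61.5454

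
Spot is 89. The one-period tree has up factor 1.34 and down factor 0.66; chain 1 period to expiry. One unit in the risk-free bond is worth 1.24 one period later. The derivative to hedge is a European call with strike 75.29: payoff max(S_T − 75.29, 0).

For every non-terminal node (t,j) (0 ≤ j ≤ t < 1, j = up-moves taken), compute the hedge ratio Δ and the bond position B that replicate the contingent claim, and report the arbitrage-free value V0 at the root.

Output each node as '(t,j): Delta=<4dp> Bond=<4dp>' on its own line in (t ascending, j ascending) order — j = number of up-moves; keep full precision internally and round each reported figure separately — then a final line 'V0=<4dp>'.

(0,0): Delta=0.7265 Bond=-34.4167
V0=30.2450

Under the risk-neutral measure, an up-move has probability p* = (R−d)/(u−d) = 0.8529 and values discount at R = 1.24.
Terminal payoffs: V(1,0)=0.0000, V(1,1)=43.9700
(0,0): S=89.0000. Δ = (V_up−V_dn)/(S_up−S_dn) = (43.9700−0.0000)/(119.2600−58.7400) = 0.7265. V = [p*·43.9700 + (1−p*)·0.0000]/1.24 = 30.2450. B = V − Δ·S = -34.4167.
Self-financing check: at every node Δ·S+B equals the discounted successor values.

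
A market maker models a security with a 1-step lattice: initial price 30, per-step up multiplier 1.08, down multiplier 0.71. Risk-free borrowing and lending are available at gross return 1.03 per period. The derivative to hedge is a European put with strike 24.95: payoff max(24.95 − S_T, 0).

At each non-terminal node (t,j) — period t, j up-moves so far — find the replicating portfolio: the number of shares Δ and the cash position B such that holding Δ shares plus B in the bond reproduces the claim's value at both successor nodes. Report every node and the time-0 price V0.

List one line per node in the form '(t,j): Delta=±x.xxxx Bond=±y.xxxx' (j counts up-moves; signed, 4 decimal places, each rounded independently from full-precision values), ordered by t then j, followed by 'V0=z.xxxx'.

(0,0): Delta=-0.3288 Bond=10.3437
V0=0.4789

No-arbitrage ⇒ martingale measure with p* = (R−d)/(u−d) = 0.8649.
Payoff layer (t=1): V(1,0)=3.6500, V(1,1)=0.0000
(0,0): S=30.0000. Δ = (V_up−V_dn)/(S_up−S_dn) = (0.0000−3.6500)/(32.4000−21.3000) = -0.3288. V = [p*·0.0000 + (1−p*)·3.6500]/1.03 = 0.4789. B = V − Δ·S = 10.3437.
Self-financing check: at every node Δ·S+B equals the discounted successor values.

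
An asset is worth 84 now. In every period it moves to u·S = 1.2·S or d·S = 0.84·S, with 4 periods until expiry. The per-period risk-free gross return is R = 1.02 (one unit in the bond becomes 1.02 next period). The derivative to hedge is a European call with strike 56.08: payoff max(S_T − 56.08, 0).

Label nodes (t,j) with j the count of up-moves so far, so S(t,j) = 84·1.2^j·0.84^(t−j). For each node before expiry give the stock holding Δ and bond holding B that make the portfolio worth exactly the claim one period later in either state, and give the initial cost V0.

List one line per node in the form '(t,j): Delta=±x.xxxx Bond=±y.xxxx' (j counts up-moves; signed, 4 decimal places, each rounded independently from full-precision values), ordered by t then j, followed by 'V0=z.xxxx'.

(0,0): Delta=0.9445 Bond=-46.3205
(1,0): Delta=0.8651 Bond=-41.6484
(1,1): Delta=1.0000 Bond=-52.8454
(2,0): Delta=0.6724 Bond=-31.0605
(2,1): Delta=1.0000 Bond=-53.9023
(2,2): Delta=1.0000 Bond=-53.9023
(3,0): Delta=0.2045 Bond=-8.3830
(3,1): Delta=1.0000 Bond=-54.9804
(3,2): Delta=1.0000 Bond=-54.9804
(3,3): Delta=1.0000 Bond=-54.9804
V0=33.0141

Under the risk-neutral measure, an up-move has probability p* = (R−d)/(u−d) = 0.5000 and values discount at R = 1.02.
Terminal payoffs: V(4,0)=0.0000, V(4,1)=3.6646, V(4,2)=29.2694, V(4,3)=65.8477, V(4,4)=118.1024
Node (3,0) S=49.7871: V=(p*·3.6646+(1−p*)·0.0000)/1.02=1.7964; Δ=(3.6646−0.0000)/(59.7446−41.8212)=0.2045; B=V−Δ·S=-8.3830
Node (3,1) S=71.1245: V=(p*·29.2694+(1−p*)·3.6646)/1.02=16.1441; Δ=(29.2694−3.6646)/(85.3494−59.7446)=1.0000; B=V−Δ·S=-54.9804
Node (3,2) S=101.6064: V=(p*·65.8477+(1−p*)·29.2694)/1.02=46.6260; Δ=(65.8477−29.2694)/(121.9277−85.3494)=1.0000; B=V−Δ·S=-54.9804
Node (3,3) S=145.1520: V=(p*·118.1024+(1−p*)·65.8477)/1.02=90.1716; Δ=(118.1024−65.8477)/(174.1824−121.9277)=1.0000; B=V−Δ·S=-54.9804
Node (2,0) S=59.2704: V=(p*·16.1441+(1−p*)·1.7964)/1.02=8.7943; Δ=(16.1441−1.7964)/(71.1245−49.7871)=0.6724; B=V−Δ·S=-31.0605
Node (2,1) S=84.6720: V=(p*·46.6260+(1−p*)·16.1441)/1.02=30.7697; Δ=(46.6260−16.1441)/(101.6064−71.1245)=1.0000; B=V−Δ·S=-53.9023
Node (2,2) S=120.9600: V=(p*·90.1716+(1−p*)·46.6260)/1.02=67.0577; Δ=(90.1716−46.6260)/(145.1520−101.6064)=1.0000; B=V−Δ·S=-53.9023
Node (1,0) S=70.5600: V=(p*·30.7697+(1−p*)·8.7943)/1.02=19.3941; Δ=(30.7697−8.7943)/(84.6720−59.2704)=0.8651; B=V−Δ·S=-41.6484
Node (1,1) S=100.8000: V=(p*·67.0577+(1−p*)·30.7697)/1.02=47.9546; Δ=(67.0577−30.7697)/(120.9600−84.6720)=1.0000; B=V−Δ·S=-52.8454
Node (0,0) S=84.0000: V=(p*·47.9546+(1−p*)·19.3941)/1.02=33.0141; Δ=(47.9546−19.3941)/(100.8000−70.5600)=0.9445; B=V−Δ·S=-46.3205
Check: Δ(0,0)·S0 + B(0,0) = 33.0141 = V0.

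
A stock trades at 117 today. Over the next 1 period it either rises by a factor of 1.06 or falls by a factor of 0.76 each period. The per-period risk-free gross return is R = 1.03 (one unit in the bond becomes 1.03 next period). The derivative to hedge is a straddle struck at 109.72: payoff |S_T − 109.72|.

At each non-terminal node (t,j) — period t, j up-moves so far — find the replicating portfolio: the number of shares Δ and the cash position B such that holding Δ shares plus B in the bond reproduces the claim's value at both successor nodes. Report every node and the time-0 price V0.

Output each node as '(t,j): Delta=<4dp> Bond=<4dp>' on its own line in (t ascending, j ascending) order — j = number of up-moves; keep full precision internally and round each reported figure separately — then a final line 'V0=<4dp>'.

No-arbitrage ⇒ martingale measure with p* = (R−d)/(u−d) = 0.9000.
At expiry t=1: V(1,0)=20.8000, V(1,1)=14.3000
  t=0,j=0: stock 117.0000 → up 124.0200 (V=14.3000), down 88.9200 (V=20.8000). Price 14.5146; hedge Δ=-0.1852, bond B=36.1812.
The time-0 hedge costs 14.5146, which is the no-arbitrage price.

(0,0): Delta=-0.1852 Bond=36.1812
V0=14.5146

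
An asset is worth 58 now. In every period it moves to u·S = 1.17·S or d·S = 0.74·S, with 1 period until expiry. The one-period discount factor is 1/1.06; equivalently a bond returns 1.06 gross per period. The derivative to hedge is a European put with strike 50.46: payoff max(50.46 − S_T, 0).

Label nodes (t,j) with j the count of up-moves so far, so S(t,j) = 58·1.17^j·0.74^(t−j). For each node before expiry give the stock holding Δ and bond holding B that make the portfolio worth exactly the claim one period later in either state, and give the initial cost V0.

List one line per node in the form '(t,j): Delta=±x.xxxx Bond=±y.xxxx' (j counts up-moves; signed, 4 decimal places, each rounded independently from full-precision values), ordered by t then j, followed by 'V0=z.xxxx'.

(0,0): Delta=-0.3023 Bond=19.3545
V0=1.8197

No-arbitrage ⇒ martingale measure with p* = (R−d)/(u−d) = 0.7442.
At expiry t=1: V(1,0)=7.5400, V(1,1)=0.0000
(0,0): S=58.0000. Δ = (V_up−V_dn)/(S_up−S_dn) = (0.0000−7.5400)/(67.8600−42.9200) = -0.3023. V = [p*·0.0000 + (1−p*)·7.5400]/1.06 = 1.8197. B = V − Δ·S = 19.3545.
Self-financing check: at every node Δ·S+B equals the discounted successor values.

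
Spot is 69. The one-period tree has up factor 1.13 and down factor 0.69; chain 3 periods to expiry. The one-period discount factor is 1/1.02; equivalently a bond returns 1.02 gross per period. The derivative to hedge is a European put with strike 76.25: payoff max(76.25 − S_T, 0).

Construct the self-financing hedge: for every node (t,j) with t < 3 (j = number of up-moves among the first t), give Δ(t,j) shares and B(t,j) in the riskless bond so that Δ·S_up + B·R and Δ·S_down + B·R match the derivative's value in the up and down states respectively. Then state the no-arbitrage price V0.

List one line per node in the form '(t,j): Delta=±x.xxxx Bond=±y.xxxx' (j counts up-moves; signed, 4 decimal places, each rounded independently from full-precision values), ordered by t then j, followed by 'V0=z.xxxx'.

(0,0): Delta=-0.5849 Bond=52.4763
(1,0): Delta=-1.0000 Bond=73.2891
(1,1): Delta=-0.5004 Bond=46.9381
(2,0): Delta=-1.0000 Bond=74.7549
(2,1): Delta=-1.0000 Bond=74.7549
(2,2): Delta=-0.3987 Bond=38.9175
V0=12.1187

Since d<R<u, set p* = (R−d)/(u−d) = 0.7500; price each node as the discounted p*-expectation of its children.
Terminal payoffs: V(3,0)=53.5829, V(3,1)=39.1285, V(3,2)=15.4568, V(3,3)=0.0000
(2,0): S=32.8509. Δ = (V_up−V_dn)/(S_up−S_dn) = (39.1285−53.5829)/(37.1215−22.6671) = -1.0000. V = [p*·39.1285 + (1−p*)·53.5829]/1.02 = 41.9040. B = V − Δ·S = 74.7549.
(2,1): S=53.7993. Δ = (V_up−V_dn)/(S_up−S_dn) = (15.4568−39.1285)/(60.7932−37.1215) = -1.0000. V = [p*·15.4568 + (1−p*)·39.1285]/1.02 = 20.9556. B = V − Δ·S = 74.7549.
(2,2): S=88.1061. Δ = (V_up−V_dn)/(S_up−S_dn) = (0.0000−15.4568)/(99.5599−60.7932) = -0.3987. V = [p*·0.0000 + (1−p*)·15.4568]/1.02 = 3.7884. B = V − Δ·S = 38.9175.
(1,0): S=47.6100. Δ = (V_up−V_dn)/(S_up−S_dn) = (20.9556−41.9040)/(53.7993−32.8509) = -1.0000. V = [p*·20.9556 + (1−p*)·41.9040]/1.02 = 25.6791. B = V − Δ·S = 73.2891.
(1,1): S=77.9700. Δ = (V_up−V_dn)/(S_up−S_dn) = (3.7884−20.9556)/(88.1061−53.7993) = -0.5004. V = [p*·3.7884 + (1−p*)·20.9556]/1.02 = 7.9218. B = V − Δ·S = 46.9381.
(0,0): S=69.0000. Δ = (V_up−V_dn)/(S_up−S_dn) = (7.9218−25.6791)/(77.9700−47.6100) = -0.5849. V = [p*·7.9218 + (1−p*)·25.6791]/1.02 = 12.1187. B = V − Δ·S = 52.4763.
Each (Δ,B) replicates both successor values, so the strategy is self-financing and V0 is arbitrage-free.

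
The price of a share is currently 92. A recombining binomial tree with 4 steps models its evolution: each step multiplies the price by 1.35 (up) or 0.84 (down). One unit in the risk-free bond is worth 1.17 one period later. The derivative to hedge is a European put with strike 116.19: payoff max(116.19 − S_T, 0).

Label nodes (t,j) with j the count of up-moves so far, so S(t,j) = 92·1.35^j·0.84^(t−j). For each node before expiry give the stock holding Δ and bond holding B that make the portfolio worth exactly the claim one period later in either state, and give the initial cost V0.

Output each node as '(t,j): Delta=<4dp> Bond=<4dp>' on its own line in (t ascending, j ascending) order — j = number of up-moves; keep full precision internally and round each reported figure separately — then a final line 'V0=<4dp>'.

Under the risk-neutral measure, an up-move has probability p* = (R−d)/(u−d) = 0.6471 and values discount at R = 1.17.
Terminal values V(4,·): V(4,0)=70.3858, V(4,1)=42.5762, V(4,2)=0.0000, V(4,3)=0.0000, V(4,4)=0.0000
Node (3,0) S=54.5288: V=(p*·42.5762+(1−p*)·70.3858)/1.17=44.7789; Δ=(42.5762−70.3858)/(73.6138−45.8042)=-1.0000; B=V−Δ·S=99.3077
Node (3,1) S=87.6355: V=(p*·0.0000+(1−p*)·42.5762)/1.17=12.8435; Δ=(0.0000−42.5762)/(118.3080−73.6138)=-0.9526; B=V−Δ·S=96.3262
Node (3,2) S=140.8428: V=(p*·0.0000+(1−p*)·0.0000)/1.17=0.0000; Δ=(0.0000−0.0000)/(190.1378−118.3080)=0.0000; B=V−Δ·S=0.0000
Node (3,3) S=226.3545: V=(p*·0.0000+(1−p*)·0.0000)/1.17=0.0000; Δ=(0.0000−0.0000)/(305.5786−190.1378)=0.0000; B=V−Δ·S=0.0000
Node (2,0) S=64.9152: V=(p*·12.8435+(1−p*)·44.7789)/1.17=20.6110; Δ=(12.8435−44.7789)/(87.6355−54.5288)=-0.9646; B=V−Δ·S=83.2295
Node (2,1) S=104.3280: V=(p*·0.0000+(1−p*)·12.8435)/1.17=3.8744; Δ=(0.0000−12.8435)/(140.8428−87.6355)=-0.2414; B=V−Δ·S=29.0577
Node (2,2) S=167.6700: V=(p*·0.0000+(1−p*)·0.0000)/1.17=0.0000; Δ=(0.0000−0.0000)/(226.3545−140.8428)=0.0000; B=V−Δ·S=0.0000
Node (1,0) S=77.2800: V=(p*·3.8744+(1−p*)·20.6110)/1.17=8.3602; Δ=(3.8744−20.6110)/(104.3280−64.9152)=-0.4246; B=V−Δ·S=41.1770
Node (1,1) S=124.2000: V=(p*·0.0000+(1−p*)·3.8744)/1.17=1.1687; Δ=(0.0000−3.8744)/(167.6700−104.3280)=-0.0612; B=V−Δ·S=8.7655
Node (0,0) S=92.0000: V=(p*·1.1687+(1−p*)·8.3602)/1.17=3.1683; Δ=(1.1687−8.3602)/(124.2000−77.2800)=-0.1533; B=V−Δ·S=17.2691
Each (Δ,B) replicates both successor values, so the strategy is self-financing and V0 is arbitrage-free.

(0,0): Delta=-0.1533 Bond=17.2691
(1,0): Delta=-0.4246 Bond=41.1770
(1,1): Delta=-0.0612 Bond=8.7655
(2,0): Delta=-0.9646 Bond=83.2295
(2,1): Delta=-0.2414 Bond=29.0577
(2,2): Delta=0.0000 Bond=0.0000
(3,0): Delta=-1.0000 Bond=99.3077
(3,1): Delta=-0.9526 Bond=96.3262
(3,2): Delta=0.0000 Bond=0.0000
(3,3): Delta=0.0000 Bond=0.0000
V0=3.1683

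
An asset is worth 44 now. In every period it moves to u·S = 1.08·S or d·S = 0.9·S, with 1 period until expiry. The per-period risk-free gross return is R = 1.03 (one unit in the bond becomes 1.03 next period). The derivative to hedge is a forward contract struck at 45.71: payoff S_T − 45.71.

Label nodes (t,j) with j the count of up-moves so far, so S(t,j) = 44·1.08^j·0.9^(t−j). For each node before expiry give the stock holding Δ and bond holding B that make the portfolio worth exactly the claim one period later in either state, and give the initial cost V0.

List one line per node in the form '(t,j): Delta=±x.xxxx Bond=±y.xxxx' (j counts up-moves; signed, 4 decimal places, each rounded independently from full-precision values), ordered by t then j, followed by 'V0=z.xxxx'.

(0,0): Delta=1.0000 Bond=-44.3786
V0=-0.3786

Risk-neutral probability p* = (R−d)/(u−d) = (1.03−0.9)/(1.08−0.9) = 0.7222.
Payoff layer (t=1): V(1,0)=-6.1100, V(1,1)=1.8100
Node (0,0) S=44.0000: V=(p*·1.8100+(1−p*)·-6.1100)/1.03=-0.3786; Δ=(1.8100−-6.1100)/(47.5200−39.6000)=1.0000; B=V−Δ·S=-44.3786
Check: Δ(0,0)·S0 + B(0,0) = -0.3786 = V0.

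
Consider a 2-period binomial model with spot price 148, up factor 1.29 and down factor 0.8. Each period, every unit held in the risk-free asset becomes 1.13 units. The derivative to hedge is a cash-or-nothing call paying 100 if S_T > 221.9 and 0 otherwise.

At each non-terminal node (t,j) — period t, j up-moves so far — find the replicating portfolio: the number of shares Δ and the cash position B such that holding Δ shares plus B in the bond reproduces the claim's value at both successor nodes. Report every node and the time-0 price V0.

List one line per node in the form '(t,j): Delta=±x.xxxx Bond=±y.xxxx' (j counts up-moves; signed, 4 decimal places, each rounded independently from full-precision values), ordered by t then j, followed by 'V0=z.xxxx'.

(0,0): Delta=0.8218 Bond=-86.1103
(1,0): Delta=0.0000 Bond=0.0000
(1,1): Delta=1.0689 Bond=-144.4826
V0=35.5205

The replicating-portfolio and risk-neutral prices coincide; use p* = (1.13−0.8)/(1.29−0.8) = 0.6735 for the latter.
Terminal values V(2,·): V(2,0)=0.0000, V(2,1)=0.0000, V(2,2)=100.0000
(1,0): S=118.4000. Δ = (V_up−V_dn)/(S_up−S_dn) = (0.0000−0.0000)/(152.7360−94.7200) = 0.0000. V = [p*·0.0000 + (1−p*)·0.0000]/1.13 = 0.0000. B = V − Δ·S = 0.0000.
(1,1): S=190.9200. Δ = (V_up−V_dn)/(S_up−S_dn) = (100.0000−0.0000)/(246.2868−152.7360) = 1.0689. V = [p*·100.0000 + (1−p*)·0.0000]/1.13 = 59.5991. B = V − Δ·S = -144.4826.
(0,0): S=148.0000. Δ = (V_up−V_dn)/(S_up−S_dn) = (59.5991−0.0000)/(190.9200−118.4000) = 0.8218. V = [p*·59.5991 + (1−p*)·0.0000]/1.13 = 35.5205. B = V − Δ·S = -86.1103.
Check: Δ(0,0)·S0 + B(0,0) = 35.5205 = V0.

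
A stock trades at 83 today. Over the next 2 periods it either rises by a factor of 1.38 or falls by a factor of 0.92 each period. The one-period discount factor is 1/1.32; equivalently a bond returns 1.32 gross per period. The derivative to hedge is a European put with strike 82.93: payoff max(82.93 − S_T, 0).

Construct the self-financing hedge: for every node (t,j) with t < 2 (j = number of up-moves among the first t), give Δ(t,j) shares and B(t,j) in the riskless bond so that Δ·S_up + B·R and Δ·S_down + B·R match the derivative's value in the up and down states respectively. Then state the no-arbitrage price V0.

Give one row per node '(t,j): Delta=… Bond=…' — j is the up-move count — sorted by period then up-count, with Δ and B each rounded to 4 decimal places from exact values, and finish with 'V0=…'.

(0,0): Delta=-0.0328 Bond=2.8474
(1,0): Delta=-0.3610 Bond=28.8155
(1,1): Delta=0.0000 Bond=0.0000
V0=0.1238

The replicating-portfolio and risk-neutral prices coincide; use p* = (1.32−0.92)/(1.38−0.92) = 0.8696 for the latter.
Terminal values V(2,·): V(2,0)=12.6788, V(2,1)=0.0000, V(2,2)=0.0000
  t=1,j=0: stock 76.3600 → up 105.3768 (V=0.0000), down 70.2512 (V=12.6788). Price 1.2528; hedge Δ=-0.3610, bond B=28.8155.
  t=1,j=1: stock 114.5400 → up 158.0652 (V=0.0000), down 105.3768 (V=0.0000). Price 0.0000; hedge Δ=0.0000, bond B=0.0000.
  t=0,j=0: stock 83.0000 → up 114.5400 (V=0.0000), down 76.3600 (V=1.2528). Price 0.1238; hedge Δ=-0.0328, bond B=2.8474.
The time-0 hedge costs 0.1238, which is the no-arbitrage price.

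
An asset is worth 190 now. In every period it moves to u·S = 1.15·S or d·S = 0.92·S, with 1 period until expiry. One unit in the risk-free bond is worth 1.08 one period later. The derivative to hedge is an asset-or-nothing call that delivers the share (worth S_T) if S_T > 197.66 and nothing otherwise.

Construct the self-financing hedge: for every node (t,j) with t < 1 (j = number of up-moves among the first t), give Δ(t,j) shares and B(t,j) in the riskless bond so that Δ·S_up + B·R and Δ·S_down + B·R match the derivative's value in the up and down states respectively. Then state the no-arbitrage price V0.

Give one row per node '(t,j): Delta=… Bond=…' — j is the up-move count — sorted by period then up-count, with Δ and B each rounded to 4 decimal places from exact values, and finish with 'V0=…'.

(0,0): Delta=5.0000 Bond=-809.2593
V0=140.7407

Since d<R<u, set p* = (R−d)/(u−d) = 0.6957; price each node as the discounted p*-expectation of its children.
Terminal payoffs: V(1,0)=0.0000, V(1,1)=218.5000
  t=0,j=0: stock 190.0000 → up 218.5000 (V=218.5000), down 174.8000 (V=0.0000). Price 140.7407; hedge Δ=5.0000, bond B=-809.2593.
Self-financing check: at every node Δ·S+B equals the discounted successor values.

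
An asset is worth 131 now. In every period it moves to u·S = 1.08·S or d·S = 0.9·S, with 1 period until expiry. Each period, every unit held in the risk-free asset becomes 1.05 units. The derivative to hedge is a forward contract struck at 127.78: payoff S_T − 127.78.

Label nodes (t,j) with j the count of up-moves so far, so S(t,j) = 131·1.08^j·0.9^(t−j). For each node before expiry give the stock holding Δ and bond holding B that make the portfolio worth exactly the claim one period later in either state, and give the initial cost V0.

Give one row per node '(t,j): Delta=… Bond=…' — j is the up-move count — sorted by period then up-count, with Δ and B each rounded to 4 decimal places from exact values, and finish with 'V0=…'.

(0,0): Delta=1.0000 Bond=-121.6952
V0=9.3048

Under the risk-neutral measure, an up-move has probability p* = (R−d)/(u−d) = 0.8333 and values discount at R = 1.05.
Terminal payoffs: V(1,0)=-9.8800, V(1,1)=13.7000
Node (0,0) S=131.0000: V=(p*·13.7000+(1−p*)·-9.8800)/1.05=9.3048; Δ=(13.7000−-9.8800)/(141.4800−117.9000)=1.0000; B=V−Δ·S=-121.6952
Check: Δ(0,0)·S0 + B(0,0) = 9.3048 = V0.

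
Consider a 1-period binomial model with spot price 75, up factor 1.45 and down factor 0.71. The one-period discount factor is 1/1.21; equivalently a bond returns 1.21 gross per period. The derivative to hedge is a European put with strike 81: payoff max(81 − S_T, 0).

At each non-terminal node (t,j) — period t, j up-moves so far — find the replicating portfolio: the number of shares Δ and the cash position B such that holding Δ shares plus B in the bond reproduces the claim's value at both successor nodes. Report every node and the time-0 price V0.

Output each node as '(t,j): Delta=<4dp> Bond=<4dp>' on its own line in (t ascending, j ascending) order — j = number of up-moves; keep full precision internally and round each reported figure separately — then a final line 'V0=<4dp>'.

(0,0): Delta=-0.5000 Bond=44.9380
V0=7.4380

Since d<R<u, set p* = (R−d)/(u−d) = 0.6757; price each node as the discounted p*-expectation of its children.
Terminal payoffs: V(1,0)=27.7500, V(1,1)=0.0000
  t=0,j=0: stock 75.0000 → up 108.7500 (V=0.0000), down 53.2500 (V=27.7500). Price 7.4380; hedge Δ=-0.5000, bond B=44.9380.
The time-0 hedge costs 7.4380, which is the no-arbitrage price.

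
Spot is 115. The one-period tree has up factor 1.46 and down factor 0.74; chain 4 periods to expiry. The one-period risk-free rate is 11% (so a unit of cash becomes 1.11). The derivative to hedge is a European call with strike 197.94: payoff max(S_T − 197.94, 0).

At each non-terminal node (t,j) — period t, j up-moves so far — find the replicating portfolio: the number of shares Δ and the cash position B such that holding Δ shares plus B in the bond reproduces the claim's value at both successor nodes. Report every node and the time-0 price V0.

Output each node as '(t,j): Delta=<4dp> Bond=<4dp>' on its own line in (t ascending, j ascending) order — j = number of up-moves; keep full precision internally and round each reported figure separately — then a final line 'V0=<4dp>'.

Risk-neutral probability p* = (R−d)/(u−d) = (1.11−0.74)/(1.46−0.74) = 0.5139.
Payoff layer (t=4): V(4,0)=0.0000, V(4,1)=0.0000, V(4,2)=0.0000, V(4,3)=66.9028, V(4,4)=324.5876
(3,0): S=46.6008. Δ = (V_up−V_dn)/(S_up−S_dn) = (0.0000−0.0000)/(68.0371−34.4846) = 0.0000. V = [p*·0.0000 + (1−p*)·0.0000]/1.11 = 0.0000. B = V − Δ·S = 0.0000.
(3,1): S=91.9420. Δ = (V_up−V_dn)/(S_up−S_dn) = (0.0000−0.0000)/(134.2354−68.0371) = 0.0000. V = [p*·0.0000 + (1−p*)·0.0000]/1.11 = 0.0000. B = V − Δ·S = 0.0000.
(3,2): S=181.3992. Δ = (V_up−V_dn)/(S_up−S_dn) = (66.9028−0.0000)/(264.8428−134.2354) = 0.5122. V = [p*·66.9028 + (1−p*)·0.0000]/1.11 = 30.9735. B = V − Δ·S = -61.9470.
(3,3): S=357.8956. Δ = (V_up−V_dn)/(S_up−S_dn) = (324.5876−66.9028)/(522.5276−264.8428) = 1.0000. V = [p*·324.5876 + (1−p*)·66.9028]/1.11 = 179.5713. B = V − Δ·S = -178.3243.
(2,0): S=62.9740. Δ = (V_up−V_dn)/(S_up−S_dn) = (0.0000−0.0000)/(91.9420−46.6008) = 0.0000. V = [p*·0.0000 + (1−p*)·0.0000]/1.11 = 0.0000. B = V − Δ·S = 0.0000.
(2,1): S=124.2460. Δ = (V_up−V_dn)/(S_up−S_dn) = (30.9735−0.0000)/(181.3992−91.9420) = 0.3462. V = [p*·30.9735 + (1−p*)·0.0000]/1.11 = 14.3396. B = V − Δ·S = -28.6792.
(2,2): S=245.1340. Δ = (V_up−V_dn)/(S_up−S_dn) = (179.5713−30.9735)/(357.8956−181.3992) = 0.8419. V = [p*·179.5713 + (1−p*)·30.9735]/1.11 = 96.6993. B = V − Δ·S = -109.6865.
(1,0): S=85.1000. Δ = (V_up−V_dn)/(S_up−S_dn) = (14.3396−0.0000)/(124.2460−62.9740) = 0.2340. V = [p*·14.3396 + (1−p*)·0.0000]/1.11 = 6.6387. B = V − Δ·S = -13.2774.
(1,1): S=167.9000. Δ = (V_up−V_dn)/(S_up−S_dn) = (96.6993−14.3396)/(245.1340−124.2460) = 0.6813. V = [p*·96.6993 + (1−p*)·14.3396]/1.11 = 51.0481. B = V − Δ·S = -63.3405.
(0,0): S=115.0000. Δ = (V_up−V_dn)/(S_up−S_dn) = (51.0481−6.6387)/(167.9000−85.1000) = 0.5363. V = [p*·51.0481 + (1−p*)·6.6387]/1.11 = 26.5407. B = V − Δ·S = -35.1390.
The time-0 hedge costs 26.5407, which is the no-arbitrage price.

(0,0): Delta=0.5363 Bond=-35.1390
(1,0): Delta=0.2340 Bond=-13.2774
(1,1): Delta=0.6813 Bond=-63.3405
(2,0): Delta=0.0000 Bond=0.0000
(2,1): Delta=0.3462 Bond=-28.6792
(2,2): Delta=0.8419 Bond=-109.6865
(3,0): Delta=0.0000 Bond=0.0000
(3,1): Delta=0.0000 Bond=0.0000
(3,2): Delta=0.5122 Bond=-61.9470
(3,3): Delta=1.0000 Bond=-178.3243
V0=26.5407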